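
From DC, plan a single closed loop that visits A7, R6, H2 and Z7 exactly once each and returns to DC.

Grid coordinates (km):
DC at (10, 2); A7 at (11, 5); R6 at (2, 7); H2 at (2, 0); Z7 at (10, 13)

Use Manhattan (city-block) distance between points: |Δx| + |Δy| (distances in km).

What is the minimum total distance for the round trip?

There are 12 distinct closed tours to check (reversals are equivalent).
DC→A7→R6→H2→Z7→DC: 4+11+7+21+11 = 54
DC→A7→R6→Z7→H2→DC: 4+11+14+21+10 = 60
DC→A7→H2→R6→Z7→DC: 4+14+7+14+11 = 50
DC→A7→H2→Z7→R6→DC: 4+14+21+14+13 = 66
DC→A7→Z7→R6→H2→DC: 4+9+14+7+10 = 44
DC→A7→Z7→H2→R6→DC: 4+9+21+7+13 = 54
DC→R6→A7→H2→Z7→DC: 13+11+14+21+11 = 70
DC→R6→A7→Z7→H2→DC: 13+11+9+21+10 = 64
DC→R6→H2→A7→Z7→DC: 13+7+14+9+11 = 54
DC→R6→Z7→A7→H2→DC: 13+14+9+14+10 = 60
DC→H2→A7→R6→Z7→DC: 10+14+11+14+11 = 60
DC→H2→R6→A7→Z7→DC: 10+7+11+9+11 = 48
The minimum is 44.
One optimal route: DC → A7 → Z7 → R6 → H2 → DC (or its reverse).

Minimum total distance: 44 km.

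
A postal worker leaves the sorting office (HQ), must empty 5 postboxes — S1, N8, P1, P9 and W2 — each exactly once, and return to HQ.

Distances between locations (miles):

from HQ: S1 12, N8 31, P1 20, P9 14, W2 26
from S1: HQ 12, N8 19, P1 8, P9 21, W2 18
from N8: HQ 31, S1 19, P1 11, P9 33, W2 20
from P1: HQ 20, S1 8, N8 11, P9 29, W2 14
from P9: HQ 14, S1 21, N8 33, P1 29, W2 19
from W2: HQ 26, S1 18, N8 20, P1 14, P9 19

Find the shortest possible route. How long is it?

With 5 stops there are 5!/2 = 60 distinct round trips (a route and its reverse cost the same).
HQ - S1 - N8 - P1 - P9 - W2 - HQ: 12+19+11+29+19+26 = 116
HQ - S1 - N8 - P1 - W2 - P9 - HQ: 12+19+11+14+19+14 = 89
HQ - S1 - N8 - P9 - P1 - W2 - HQ: 12+19+33+29+14+26 = 133
HQ - S1 - N8 - P9 - W2 - P1 - HQ: 12+19+33+19+14+20 = 117
HQ - S1 - N8 - W2 - P1 - P9 - HQ: 12+19+20+14+29+14 = 108
HQ - S1 - N8 - W2 - P9 - P1 - HQ: 12+19+20+19+29+20 = 119
HQ - S1 - P1 - N8 - P9 - W2 - HQ: 12+8+11+33+19+26 = 109
HQ - S1 - P1 - N8 - W2 - P9 - HQ: 12+8+11+20+19+14 = 84
HQ - S1 - P1 - P9 - N8 - W2 - HQ: 12+8+29+33+20+26 = 128
HQ - S1 - P1 - P9 - W2 - N8 - HQ: 12+8+29+19+20+31 = 119
HQ - S1 - P1 - W2 - N8 - P9 - HQ: 12+8+14+20+33+14 = 101
HQ - S1 - P1 - W2 - P9 - N8 - HQ: 12+8+14+19+33+31 = 117
HQ - S1 - P9 - N8 - P1 - W2 - HQ: 12+21+33+11+14+26 = 117
HQ - S1 - P9 - N8 - W2 - P1 - HQ: 12+21+33+20+14+20 = 120
… (46 more)
The minimum is 84.
One optimal route: HQ → S1 → P1 → N8 → W2 → P9 → HQ (or its reverse).

84 miles — the shortest possible round trip.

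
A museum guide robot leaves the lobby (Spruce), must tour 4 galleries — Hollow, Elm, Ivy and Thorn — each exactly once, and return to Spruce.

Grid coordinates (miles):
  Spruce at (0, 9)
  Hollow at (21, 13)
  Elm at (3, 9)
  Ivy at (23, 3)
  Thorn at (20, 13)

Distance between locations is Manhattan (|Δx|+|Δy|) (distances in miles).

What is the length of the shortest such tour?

Shortest round trip = 66 miles.

There are 12 distinct closed tours to check (reversals are equivalent).
Spruce→Hollow→Elm→Ivy→Thorn→Spruce: 25+22+26+13+24 = 110
Spruce→Hollow→Elm→Thorn→Ivy→Spruce: 25+22+21+13+29 = 110
Spruce→Hollow→Ivy→Elm→Thorn→Spruce: 25+12+26+21+24 = 108
Spruce→Hollow→Ivy→Thorn→Elm→Spruce: 25+12+13+21+3 = 74
Spruce→Hollow→Thorn→Elm→Ivy→Spruce: 25+1+21+26+29 = 102
Spruce→Hollow→Thorn→Ivy→Elm→Spruce: 25+1+13+26+3 = 68
Spruce→Elm→Hollow→Ivy→Thorn→Spruce: 3+22+12+13+24 = 74
Spruce→Elm→Hollow→Thorn→Ivy→Spruce: 3+22+1+13+29 = 68
Spruce→Elm→Ivy→Hollow→Thorn→Spruce: 3+26+12+1+24 = 66
Spruce→Elm→Thorn→Hollow→Ivy→Spruce: 3+21+1+12+29 = 66
Spruce→Ivy→Hollow→Elm→Thorn→Spruce: 29+12+22+21+24 = 108
Spruce→Ivy→Elm→Hollow→Thorn→Spruce: 29+26+22+1+24 = 102
The minimum is 66.
One optimal route: Spruce → Elm → Ivy → Hollow → Thorn → Spruce (or its reverse).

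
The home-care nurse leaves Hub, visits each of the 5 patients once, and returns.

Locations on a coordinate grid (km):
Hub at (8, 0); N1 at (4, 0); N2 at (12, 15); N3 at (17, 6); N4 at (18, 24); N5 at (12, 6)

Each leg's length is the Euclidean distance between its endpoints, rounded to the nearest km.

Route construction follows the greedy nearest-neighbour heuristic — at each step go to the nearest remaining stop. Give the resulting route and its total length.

From Hub: distances to unvisited — N1=4, N5=7, N3=11, N2=16, N4=26. Nearest is N1 (4).
From N1: distances to unvisited — N5=10, N3=14, N2=17, N4=28. Nearest is N5 (10).
From N5: distances to unvisited — N3=5, N2=9, N4=19. Nearest is N3 (5).
From N3: distances to unvisited — N2=10, N4=18. Nearest is N2 (10).
From N2: distances to unvisited — N4=11. Nearest is N4 (11).
Return N4→Hub: 26.
Total = 4 + 10 + 5 + 10 + 11 + 26 = 66.

66 km along Hub → N1 → N5 → N3 → N2 → N4 → Hub.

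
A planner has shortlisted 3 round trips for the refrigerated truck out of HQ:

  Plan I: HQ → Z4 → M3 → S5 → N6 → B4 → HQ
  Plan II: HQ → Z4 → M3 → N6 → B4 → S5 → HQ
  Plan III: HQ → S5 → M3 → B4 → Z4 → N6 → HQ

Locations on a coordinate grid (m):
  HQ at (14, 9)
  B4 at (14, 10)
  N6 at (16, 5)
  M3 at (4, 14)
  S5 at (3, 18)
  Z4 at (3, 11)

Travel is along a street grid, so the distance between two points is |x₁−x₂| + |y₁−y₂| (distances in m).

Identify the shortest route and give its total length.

Plan I: 13 + 4 + 5 + 26 + 7 + 1 = 56
Plan II: 13 + 4 + 21 + 7 + 19 + 20 = 84
Plan III: 20 + 5 + 14 + 12 + 19 + 6 = 76

Shortest is Plan I, total 56 m.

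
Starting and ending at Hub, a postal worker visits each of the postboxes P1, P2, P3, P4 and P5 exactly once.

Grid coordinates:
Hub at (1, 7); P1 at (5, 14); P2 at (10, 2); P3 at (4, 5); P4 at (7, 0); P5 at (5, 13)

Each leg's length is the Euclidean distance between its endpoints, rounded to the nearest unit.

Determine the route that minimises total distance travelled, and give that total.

Minimum total distance: 35.

Hub-P1-P2-P3-P4-P5-Hub: 8+13+7+6+13+7 = 54
Hub-P1-P2-P3-P5-P4-Hub: 8+13+7+8+13+9 = 58
Hub-P1-P2-P4-P3-P5-Hub: 8+13+4+6+8+7 = 46
Hub-P1-P2-P4-P5-P3-Hub: 8+13+4+13+8+4 = 50
Hub-P1-P2-P5-P3-P4-Hub: 8+13+12+8+6+9 = 56
Hub-P1-P2-P5-P4-P3-Hub: 8+13+12+13+6+4 = 56
Hub-P1-P3-P2-P4-P5-Hub: 8+9+7+4+13+7 = 48
Hub-P1-P3-P2-P5-P4-Hub: 8+9+7+12+13+9 = 58
Hub-P1-P3-P4-P2-P5-Hub: 8+9+6+4+12+7 = 46
Hub-P1-P3-P4-P5-P2-Hub: 8+9+6+13+12+10 = 58
Hub-P1-P3-P5-P2-P4-Hub: 8+9+8+12+4+9 = 50
Hub-P1-P3-P5-P4-P2-Hub: 8+9+8+13+4+10 = 52
Hub-P1-P4-P2-P3-P5-Hub: 8+14+4+7+8+7 = 48
Hub-P1-P4-P2-P5-P3-Hub: 8+14+4+12+8+4 = 50
… (46 more)
Hub-P1-P5-P2-P4-P3-Hub: 8+1+12+4+6+4 = 35  ← best
The minimum is 35.
One optimal route: Hub → P1 → P5 → P2 → P4 → P3 → Hub (or its reverse).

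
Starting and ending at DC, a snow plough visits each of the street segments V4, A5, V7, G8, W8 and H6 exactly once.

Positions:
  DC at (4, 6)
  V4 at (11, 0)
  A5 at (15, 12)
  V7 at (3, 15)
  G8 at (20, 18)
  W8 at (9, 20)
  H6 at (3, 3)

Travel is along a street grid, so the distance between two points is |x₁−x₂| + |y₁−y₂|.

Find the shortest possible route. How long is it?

DC-V4-A5-V7-G8-W8-H6-DC: 13+16+15+20+13+23+4 = 104
DC-V4-A5-V7-G8-H6-W8-DC: 13+16+15+20+32+23+19 = 138
DC-V4-A5-V7-W8-G8-H6-DC: 13+16+15+11+13+32+4 = 104
DC-V4-A5-V7-W8-H6-G8-DC: 13+16+15+11+23+32+28 = 138
DC-V4-A5-V7-H6-G8-W8-DC: 13+16+15+12+32+13+19 = 120
DC-V4-A5-V7-H6-W8-G8-DC: 13+16+15+12+23+13+28 = 120
DC-V4-A5-G8-V7-W8-H6-DC: 13+16+11+20+11+23+4 = 98
DC-V4-A5-G8-V7-H6-W8-DC: 13+16+11+20+12+23+19 = 114
… (352 more)
DC-V7-W8-G8-A5-V4-H6-DC: 10+11+13+11+16+11+4 = 76  ← best
The minimum is 76.
One optimal route: DC → V7 → W8 → G8 → A5 → V4 → H6 → DC (or its reverse).

Minimum total distance: 76.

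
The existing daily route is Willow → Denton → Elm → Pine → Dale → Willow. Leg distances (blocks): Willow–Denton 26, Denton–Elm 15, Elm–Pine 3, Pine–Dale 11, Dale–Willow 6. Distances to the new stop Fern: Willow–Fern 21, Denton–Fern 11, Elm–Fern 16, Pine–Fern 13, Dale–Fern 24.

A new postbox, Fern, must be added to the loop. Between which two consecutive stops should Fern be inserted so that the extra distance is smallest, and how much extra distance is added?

Insertion cost between consecutive stops i–j is d(i,Fern) + d(Fern,j) − d(i,j):
  between Willow and Denton: 21 + 11 − 26 = 6
  between Denton and Elm: 11 + 16 − 15 = 12
  between Elm and Pine: 16 + 13 − 3 = 26
  between Pine and Dale: 13 + 24 − 11 = 26
  between Dale and Willow: 24 + 21 − 6 = 39
Cheapest insertion is between Willow and Denton, adding 6.
New total = 61 + 6 = 67.

Minimum extra distance: 6 blocks, inserting Fern between Willow and Denton.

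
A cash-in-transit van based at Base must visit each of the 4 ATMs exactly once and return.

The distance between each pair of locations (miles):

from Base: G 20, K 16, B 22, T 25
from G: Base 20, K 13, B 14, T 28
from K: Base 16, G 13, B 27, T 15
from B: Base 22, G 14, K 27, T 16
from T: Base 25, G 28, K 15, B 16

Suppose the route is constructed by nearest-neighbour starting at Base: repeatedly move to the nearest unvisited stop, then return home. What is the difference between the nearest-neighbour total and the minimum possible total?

Excess over optimum: 3 miles.

From Base: K=16, G=20, B=22, T=25 → choose K (16).
From K: G=13, T=15, B=27 → choose G (13).
From G: B=14, T=28 → choose B (14).
From B: T=16 → choose T (16).
NN route Base → K → G → B → T → Base costs 84.
Optimal: Base → G → B → T → K → Base costs 81 (by enumerating all 12 distinct tours).
Excess = 84 − 81 = 3.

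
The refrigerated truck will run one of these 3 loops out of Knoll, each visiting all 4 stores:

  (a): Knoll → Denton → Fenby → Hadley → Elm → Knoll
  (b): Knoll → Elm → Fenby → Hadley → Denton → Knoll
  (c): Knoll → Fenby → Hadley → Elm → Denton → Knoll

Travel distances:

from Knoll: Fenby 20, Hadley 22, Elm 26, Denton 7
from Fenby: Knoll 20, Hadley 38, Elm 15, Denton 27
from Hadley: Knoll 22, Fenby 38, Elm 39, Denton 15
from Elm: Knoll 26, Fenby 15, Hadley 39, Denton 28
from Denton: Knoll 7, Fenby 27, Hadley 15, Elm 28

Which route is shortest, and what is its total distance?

101 — (b) is the shortest.

(a): 7 + 27 + 38 + 39 + 26 = 137
(b): 26 + 15 + 38 + 15 + 7 = 101
(c): 20 + 38 + 39 + 28 + 7 = 132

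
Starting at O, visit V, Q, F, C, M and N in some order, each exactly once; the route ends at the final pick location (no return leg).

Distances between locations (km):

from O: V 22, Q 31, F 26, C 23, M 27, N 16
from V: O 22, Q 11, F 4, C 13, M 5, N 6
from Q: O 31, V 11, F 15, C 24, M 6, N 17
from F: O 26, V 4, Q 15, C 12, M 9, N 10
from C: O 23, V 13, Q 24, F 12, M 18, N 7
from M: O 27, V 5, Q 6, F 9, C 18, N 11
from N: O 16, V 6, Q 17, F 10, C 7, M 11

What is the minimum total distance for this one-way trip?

Minimum one-way distance = 50 km.

There are 6! = 720 possible orderings.
O - V - Q - F - C - M - N: 22+11+15+12+18+11 = 89
O - V - Q - F - C - N - M: 22+11+15+12+7+11 = 78
O - V - Q - F - M - C - N: 22+11+15+9+18+7 = 82
O - V - Q - F - M - N - C: 22+11+15+9+11+7 = 75
O - V - Q - F - N - C - M: 22+11+15+10+7+18 = 83
O - V - Q - F - N - M - C: 22+11+15+10+11+18 = 87
O - V - Q - C - F - M - N: 22+11+24+12+9+11 = 89
O - V - Q - C - F - N - M: 22+11+24+12+10+11 = 90
… (712 more)
O - N - C - F - V - M - Q: 16+7+12+4+5+6 = 50  ← best
The minimum is 50.
One shortest path: O → N → C → F → V → M → Q.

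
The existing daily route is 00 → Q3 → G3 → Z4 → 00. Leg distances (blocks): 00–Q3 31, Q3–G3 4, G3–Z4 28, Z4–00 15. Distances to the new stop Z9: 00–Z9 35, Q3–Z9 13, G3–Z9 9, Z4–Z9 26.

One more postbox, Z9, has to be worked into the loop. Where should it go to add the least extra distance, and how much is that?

Insertion cost between consecutive stops i–j is d(i,Z9) + d(Z9,j) − d(i,j):
  between 00 and Q3: 35 + 13 − 31 = 17
  between Q3 and G3: 13 + 9 − 4 = 18
  between G3 and Z4: 9 + 26 − 28 = 7
  between Z4 and 00: 26 + 35 − 15 = 46
Cheapest insertion is between G3 and Z4, adding 7.
New total = 78 + 7 = 85.

Minimum extra distance: 7 blocks, inserting Z9 between G3 and Z4.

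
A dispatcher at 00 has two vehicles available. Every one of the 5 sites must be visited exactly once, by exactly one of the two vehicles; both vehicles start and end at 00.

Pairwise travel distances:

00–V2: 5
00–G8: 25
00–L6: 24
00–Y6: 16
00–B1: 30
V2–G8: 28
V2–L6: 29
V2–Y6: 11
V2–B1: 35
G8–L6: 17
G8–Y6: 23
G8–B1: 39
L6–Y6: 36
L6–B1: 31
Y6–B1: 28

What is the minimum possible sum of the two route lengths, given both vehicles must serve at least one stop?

127 — the smallest possible combined total.

There are 2^4 − 1 = 15 ways to divide the 5 stops into two non-empty groups. For each, the best each vehicle can do is its own shortest tour through its group:
  {V2} + {G8, L6, Y6, B1}: 10 + 117 = 127
  {G8} + {V2, L6, Y6, B1}: 50 + 99 = 149
  {V2, G8} + {L6, Y6, B1}: 58 + 99 = 157
  {L6} + {V2, G8, Y6, B1}: 48 + 108 = 156
  {V2, L6} + {G8, Y6, B1}: 58 + 106 = 164
  {G8, L6} + {V2, Y6, B1}: 66 + 74 = 140
  … (15 splits in total)
Best: vehicle 1 00 → V2 → 00 = 10; vehicle 2 00 → G8 → L6 → B1 → Y6 → 00 = 117; combined 127.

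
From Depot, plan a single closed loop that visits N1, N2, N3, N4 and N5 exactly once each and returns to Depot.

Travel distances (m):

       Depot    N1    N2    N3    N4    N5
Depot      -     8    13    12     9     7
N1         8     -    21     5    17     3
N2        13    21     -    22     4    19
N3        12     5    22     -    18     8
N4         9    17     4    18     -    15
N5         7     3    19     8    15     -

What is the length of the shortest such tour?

Minimum total distance: 50 m.

There are 60 distinct closed tours to check (reversals are equivalent).
Depot→N1→N2→N3→N4→N5→Depot: 8+21+22+18+15+7 = 91
Depot→N1→N2→N3→N5→N4→Depot: 8+21+22+8+15+9 = 83
Depot→N1→N2→N4→N3→N5→Depot: 8+21+4+18+8+7 = 66
Depot→N1→N2→N4→N5→N3→Depot: 8+21+4+15+8+12 = 68
Depot→N1→N2→N5→N3→N4→Depot: 8+21+19+8+18+9 = 83
Depot→N1→N2→N5→N4→N3→Depot: 8+21+19+15+18+12 = 93
Depot→N1→N3→N2→N4→N5→Depot: 8+5+22+4+15+7 = 61
Depot→N1→N3→N2→N5→N4→Depot: 8+5+22+19+15+9 = 78
Depot→N1→N3→N4→N2→N5→Depot: 8+5+18+4+19+7 = 61
Depot→N1→N3→N4→N5→N2→Depot: 8+5+18+15+19+13 = 78
Depot→N1→N3→N5→N2→N4→Depot: 8+5+8+19+4+9 = 53
Depot→N1→N3→N5→N4→N2→Depot: 8+5+8+15+4+13 = 53
Depot→N1→N4→N2→N3→N5→Depot: 8+17+4+22+8+7 = 66
Depot→N1→N4→N2→N5→N3→Depot: 8+17+4+19+8+12 = 68
… (46 more)
Depot→N2→N4→N3→N1→N5→Depot: 13+4+18+5+3+7 = 50  ← best
The minimum is 50.
One optimal route: Depot → N2 → N4 → N3 → N1 → N5 → Depot (or its reverse).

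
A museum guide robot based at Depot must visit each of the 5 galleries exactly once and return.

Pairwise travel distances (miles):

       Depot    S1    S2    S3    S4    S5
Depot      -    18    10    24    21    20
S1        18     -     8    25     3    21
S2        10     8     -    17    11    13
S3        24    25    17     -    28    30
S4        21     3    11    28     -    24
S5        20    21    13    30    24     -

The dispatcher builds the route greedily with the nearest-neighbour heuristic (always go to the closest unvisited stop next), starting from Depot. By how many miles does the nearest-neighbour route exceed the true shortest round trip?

3 miles longer than the optimal tour.

From Depot: S2=10, S1=18, S5=20, S4=21, S3=24 → choose S2 (10).
From S2: S1=8, S4=11, S5=13, S3=17 → choose S1 (8).
From S1: S4=3, S5=21, S3=25 → choose S4 (3).
From S4: S5=24, S3=28 → choose S5 (24).
From S5: S3=30 → choose S3 (30).
NN route Depot → S2 → S1 → S4 → S5 → S3 → Depot costs 99.
Optimal: Depot → S3 → S1 → S4 → S2 → S5 → Depot costs 96 (by enumerating all 60 distinct tours).
Excess = 99 − 96 = 3.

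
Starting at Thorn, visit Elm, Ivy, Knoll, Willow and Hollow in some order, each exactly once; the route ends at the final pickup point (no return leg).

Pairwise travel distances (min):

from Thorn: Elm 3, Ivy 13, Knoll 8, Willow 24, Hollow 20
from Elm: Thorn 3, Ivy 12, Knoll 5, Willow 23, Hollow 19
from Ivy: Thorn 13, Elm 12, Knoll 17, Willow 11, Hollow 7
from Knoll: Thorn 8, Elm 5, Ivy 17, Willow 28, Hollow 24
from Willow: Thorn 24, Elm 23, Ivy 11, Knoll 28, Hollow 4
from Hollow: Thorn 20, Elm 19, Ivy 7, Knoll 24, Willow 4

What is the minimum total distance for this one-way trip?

Minimum one-way distance = 36 min.

There are 5! = 120 possible orderings.
Thorn → Elm → Ivy → Knoll → Willow → Hollow: 3+12+17+28+4 = 64
Thorn → Elm → Ivy → Knoll → Hollow → Willow: 3+12+17+24+4 = 60
Thorn → Elm → Ivy → Willow → Knoll → Hollow: 3+12+11+28+24 = 78
Thorn → Elm → Ivy → Willow → Hollow → Knoll: 3+12+11+4+24 = 54
Thorn → Elm → Ivy → Hollow → Knoll → Willow: 3+12+7+24+28 = 74
Thorn → Elm → Ivy → Hollow → Willow → Knoll: 3+12+7+4+28 = 54
Thorn → Elm → Knoll → Ivy → Willow → Hollow: 3+5+17+11+4 = 40
Thorn → Elm → Knoll → Ivy → Hollow → Willow: 3+5+17+7+4 = 36
Thorn → Elm → Knoll → Willow → Ivy → Hollow: 3+5+28+11+7 = 54
Thorn → Elm → Knoll → Willow → Hollow → Ivy: 3+5+28+4+7 = 47
Thorn → Elm → Knoll → Hollow → Ivy → Willow: 3+5+24+7+11 = 50
Thorn → Elm → Knoll → Hollow → Willow → Ivy: 3+5+24+4+11 = 47
Thorn → Elm → Willow → Ivy → Knoll → Hollow: 3+23+11+17+24 = 78
Thorn → Elm → Willow → Ivy → Hollow → Knoll: 3+23+11+7+24 = 68
… (106 more)
The minimum is 36.
One shortest path: Thorn → Elm → Knoll → Ivy → Hollow → Willow.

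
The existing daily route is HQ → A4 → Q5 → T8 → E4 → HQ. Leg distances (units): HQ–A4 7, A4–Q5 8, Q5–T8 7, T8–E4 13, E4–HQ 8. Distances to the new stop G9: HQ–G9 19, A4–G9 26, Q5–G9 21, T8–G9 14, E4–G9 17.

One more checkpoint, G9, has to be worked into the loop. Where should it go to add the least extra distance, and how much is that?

Insertion cost between consecutive stops i–j is d(i,G9) + d(G9,j) − d(i,j):
  between HQ and A4: 19 + 26 − 7 = 38
  between A4 and Q5: 26 + 21 − 8 = 39
  between Q5 and T8: 21 + 14 − 7 = 28
  between T8 and E4: 14 + 17 − 13 = 18
  between E4 and HQ: 17 + 19 − 8 = 28
Cheapest insertion is between T8 and E4, adding 18.
New total = 43 + 18 = 61.

+18 — insert G9 between T8 and E4.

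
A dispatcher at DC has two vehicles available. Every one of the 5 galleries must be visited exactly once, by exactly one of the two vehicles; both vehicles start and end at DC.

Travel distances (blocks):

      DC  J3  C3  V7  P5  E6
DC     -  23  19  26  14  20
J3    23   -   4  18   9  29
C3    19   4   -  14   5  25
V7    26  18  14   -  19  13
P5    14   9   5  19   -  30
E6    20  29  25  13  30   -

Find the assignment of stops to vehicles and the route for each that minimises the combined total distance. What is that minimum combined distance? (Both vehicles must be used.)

There are 2^4 − 1 = 15 ways to divide the 5 stops into two non-empty groups. For each, the best each vehicle can do is its own shortest tour through its group:
  {J3} + {C3, V7, P5, E6}: 46 + 66 = 112
  {C3} + {J3, V7, P5, E6}: 38 + 74 = 112
  {J3, C3} + {V7, P5, E6}: 46 + 66 = 112
  {V7} + {J3, C3, P5, E6}: 52 + 72 = 124
  {J3, V7} + {C3, P5, E6}: 67 + 64 = 131
  {C3, V7} + {J3, P5, E6}: 59 + 72 = 131
  … (15 splits in total)
  {P5} + {J3, C3, V7, E6}: 28 + 74 = 102  ← best
Best: vehicle 1 DC → P5 → DC = 28; vehicle 2 DC → J3 → C3 → V7 → E6 → DC = 74; combined 102.

102 blocks — the smallest possible combined total.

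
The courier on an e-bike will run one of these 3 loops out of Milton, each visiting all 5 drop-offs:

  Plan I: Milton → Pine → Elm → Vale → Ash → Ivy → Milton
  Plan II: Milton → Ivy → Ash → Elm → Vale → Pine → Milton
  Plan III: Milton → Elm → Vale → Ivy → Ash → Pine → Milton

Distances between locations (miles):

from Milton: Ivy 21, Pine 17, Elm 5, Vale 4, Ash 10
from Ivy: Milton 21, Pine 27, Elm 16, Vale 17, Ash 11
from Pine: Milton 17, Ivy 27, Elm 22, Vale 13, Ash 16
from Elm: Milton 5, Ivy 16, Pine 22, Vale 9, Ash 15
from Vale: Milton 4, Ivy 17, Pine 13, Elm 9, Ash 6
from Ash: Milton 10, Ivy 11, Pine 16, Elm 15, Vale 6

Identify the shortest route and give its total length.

Shortest is Plan III, total 75 miles.

Plan I: 17 + 22 + 9 + 6 + 11 + 21 = 86
Plan II: 21 + 11 + 15 + 9 + 13 + 17 = 86
Plan III: 5 + 9 + 17 + 11 + 16 + 17 = 75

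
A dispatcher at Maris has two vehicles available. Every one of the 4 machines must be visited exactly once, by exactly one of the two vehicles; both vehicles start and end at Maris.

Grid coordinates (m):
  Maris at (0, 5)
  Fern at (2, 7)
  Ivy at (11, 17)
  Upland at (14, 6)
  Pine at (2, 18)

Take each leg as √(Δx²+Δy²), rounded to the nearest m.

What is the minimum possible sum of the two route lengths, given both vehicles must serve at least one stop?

53 m — the smallest possible combined total.

There are 2^3 − 1 = 7 ways to divide the 4 stops into two non-empty groups. For each, the best each vehicle can do is its own shortest tour through its group:
  {Fern} + {Ivy, Upland, Pine}: 6 + 47 = 53
  {Ivy} + {Fern, Upland, Pine}: 32 + 45 = 77
  {Fern, Ivy} + {Upland, Pine}: 32 + 44 = 76
  {Upland} + {Fern, Ivy, Pine}: 28 + 38 = 66
  {Fern, Upland} + {Ivy, Pine}: 29 + 38 = 67
  {Ivy, Upland} + {Fern, Pine}: 41 + 27 = 68
  … (7 splits in total)
Best: vehicle 1 Maris → Fern → Maris = 6; vehicle 2 Maris → Upland → Ivy → Pine → Maris = 47; combined 53.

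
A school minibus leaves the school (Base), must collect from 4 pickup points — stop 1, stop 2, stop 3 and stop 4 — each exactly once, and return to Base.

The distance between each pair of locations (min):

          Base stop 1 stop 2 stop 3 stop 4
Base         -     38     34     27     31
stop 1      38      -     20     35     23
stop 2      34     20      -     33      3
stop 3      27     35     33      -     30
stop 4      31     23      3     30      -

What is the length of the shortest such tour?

Shortest round trip = 116 min.

With 4 stops there are 4!/2 = 12 distinct round trips (a route and its reverse cost the same).
Base→stop 1→stop 2→stop 3→stop 4→Base: 38+20+33+30+31 = 152
Base→stop 1→stop 2→stop 4→stop 3→Base: 38+20+3+30+27 = 118
Base→stop 1→stop 3→stop 2→stop 4→Base: 38+35+33+3+31 = 140
Base→stop 1→stop 3→stop 4→stop 2→Base: 38+35+30+3+34 = 140
Base→stop 1→stop 4→stop 2→stop 3→Base: 38+23+3+33+27 = 124
Base→stop 1→stop 4→stop 3→stop 2→Base: 38+23+30+33+34 = 158
Base→stop 2→stop 1→stop 3→stop 4→Base: 34+20+35+30+31 = 150
Base→stop 2→stop 1→stop 4→stop 3→Base: 34+20+23+30+27 = 134
Base→stop 2→stop 3→stop 1→stop 4→Base: 34+33+35+23+31 = 156
Base→stop 2→stop 4→stop 1→stop 3→Base: 34+3+23+35+27 = 122
Base→stop 3→stop 1→stop 2→stop 4→Base: 27+35+20+3+31 = 116
Base→stop 3→stop 2→stop 1→stop 4→Base: 27+33+20+23+31 = 134
The minimum is 116.
One optimal route: Base → stop 3 → stop 1 → stop 2 → stop 4 → Base (or its reverse).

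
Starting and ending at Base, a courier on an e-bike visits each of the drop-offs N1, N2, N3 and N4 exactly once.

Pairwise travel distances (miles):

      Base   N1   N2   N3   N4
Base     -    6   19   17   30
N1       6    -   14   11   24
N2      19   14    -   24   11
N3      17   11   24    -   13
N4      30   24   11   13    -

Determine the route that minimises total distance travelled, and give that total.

Minimum total distance: 60 miles.

Base → N1 → N2 → N3 → N4 → Base: 6+14+24+13+30 = 87
Base → N1 → N2 → N4 → N3 → Base: 6+14+11+13+17 = 61
Base → N1 → N3 → N2 → N4 → Base: 6+11+24+11+30 = 82
Base → N1 → N3 → N4 → N2 → Base: 6+11+13+11+19 = 60
Base → N1 → N4 → N2 → N3 → Base: 6+24+11+24+17 = 82
Base → N1 → N4 → N3 → N2 → Base: 6+24+13+24+19 = 86
Base → N2 → N1 → N3 → N4 → Base: 19+14+11+13+30 = 87
Base → N2 → N1 → N4 → N3 → Base: 19+14+24+13+17 = 87
Base → N2 → N3 → N1 → N4 → Base: 19+24+11+24+30 = 108
Base → N2 → N4 → N1 → N3 → Base: 19+11+24+11+17 = 82
Base → N3 → N1 → N2 → N4 → Base: 17+11+14+11+30 = 83
Base → N3 → N2 → N1 → N4 → Base: 17+24+14+24+30 = 109
The minimum is 60.
One optimal route: Base → N1 → N3 → N4 → N2 → Base (or its reverse).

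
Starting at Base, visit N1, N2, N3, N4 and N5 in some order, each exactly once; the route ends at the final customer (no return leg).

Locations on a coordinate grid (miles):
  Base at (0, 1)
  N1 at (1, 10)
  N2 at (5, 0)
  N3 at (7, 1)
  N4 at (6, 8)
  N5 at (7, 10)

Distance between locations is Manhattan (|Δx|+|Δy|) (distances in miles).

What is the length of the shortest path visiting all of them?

Shortest open route: 26 miles.

There are 5! = 120 possible orderings.
Base → N1 → N2 → N3 → N4 → N5: 10+14+3+8+3 = 38
Base → N1 → N2 → N3 → N5 → N4: 10+14+3+9+3 = 39
Base → N1 → N2 → N4 → N3 → N5: 10+14+9+8+9 = 50
Base → N1 → N2 → N4 → N5 → N3: 10+14+9+3+9 = 45
Base → N1 → N2 → N5 → N3 → N4: 10+14+12+9+8 = 53
Base → N1 → N2 → N5 → N4 → N3: 10+14+12+3+8 = 47
Base → N1 → N3 → N2 → N4 → N5: 10+15+3+9+3 = 40
Base → N1 → N3 → N2 → N5 → N4: 10+15+3+12+3 = 43
Base → N1 → N3 → N4 → N2 → N5: 10+15+8+9+12 = 54
Base → N1 → N3 → N4 → N5 → N2: 10+15+8+3+12 = 48
Base → N1 → N3 → N5 → N2 → N4: 10+15+9+12+9 = 55
Base → N1 → N3 → N5 → N4 → N2: 10+15+9+3+9 = 46
Base → N1 → N4 → N2 → N3 → N5: 10+7+9+3+9 = 38
Base → N1 → N4 → N2 → N5 → N3: 10+7+9+12+9 = 47
… (106 more)
Base → N2 → N3 → N4 → N5 → N1: 6+3+8+3+6 = 26  ← best
The minimum is 26.
One shortest path: Base → N2 → N3 → N4 → N5 → N1.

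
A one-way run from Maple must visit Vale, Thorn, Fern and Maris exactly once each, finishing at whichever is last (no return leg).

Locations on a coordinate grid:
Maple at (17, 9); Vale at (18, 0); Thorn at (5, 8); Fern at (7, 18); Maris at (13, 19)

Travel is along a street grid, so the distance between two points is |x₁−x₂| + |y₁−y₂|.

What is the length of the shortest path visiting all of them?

Minimum one-way distance = 50.

There are 4! = 24 possible orderings.
Maple - Vale - Thorn - Fern - Maris: 10+21+12+7 = 50
Maple - Vale - Thorn - Maris - Fern: 10+21+19+7 = 57
Maple - Vale - Fern - Thorn - Maris: 10+29+12+19 = 70
Maple - Vale - Fern - Maris - Thorn: 10+29+7+19 = 65
Maple - Vale - Maris - Thorn - Fern: 10+24+19+12 = 65
Maple - Vale - Maris - Fern - Thorn: 10+24+7+12 = 53
Maple - Thorn - Vale - Fern - Maris: 13+21+29+7 = 70
Maple - Thorn - Vale - Maris - Fern: 13+21+24+7 = 65
Maple - Thorn - Fern - Vale - Maris: 13+12+29+24 = 78
Maple - Thorn - Fern - Maris - Vale: 13+12+7+24 = 56
Maple - Thorn - Maris - Vale - Fern: 13+19+24+29 = 85
Maple - Thorn - Maris - Fern - Vale: 13+19+7+29 = 68
Maple - Fern - Vale - Thorn - Maris: 19+29+21+19 = 88
Maple - Fern - Vale - Maris - Thorn: 19+29+24+19 = 91
… (10 more)
The minimum is 50.
One shortest path: Maple → Vale → Thorn → Fern → Maris.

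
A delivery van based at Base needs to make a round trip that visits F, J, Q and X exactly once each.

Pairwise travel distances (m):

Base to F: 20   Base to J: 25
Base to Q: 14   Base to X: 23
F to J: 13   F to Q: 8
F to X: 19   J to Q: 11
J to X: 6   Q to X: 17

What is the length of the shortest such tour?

Base-F-J-Q-X-Base: 20+13+11+17+23 = 84
Base-F-J-X-Q-Base: 20+13+6+17+14 = 70
Base-F-Q-J-X-Base: 20+8+11+6+23 = 68
Base-F-Q-X-J-Base: 20+8+17+6+25 = 76
Base-F-X-J-Q-Base: 20+19+6+11+14 = 70
Base-F-X-Q-J-Base: 20+19+17+11+25 = 92
Base-J-F-Q-X-Base: 25+13+8+17+23 = 86
Base-J-F-X-Q-Base: 25+13+19+17+14 = 88
Base-J-Q-F-X-Base: 25+11+8+19+23 = 86
Base-J-X-F-Q-Base: 25+6+19+8+14 = 72
Base-Q-F-J-X-Base: 14+8+13+6+23 = 64
Base-Q-J-F-X-Base: 14+11+13+19+23 = 80
The minimum is 64.
One optimal route: Base → Q → F → J → X → Base (or its reverse).

Minimum total distance: 64 m.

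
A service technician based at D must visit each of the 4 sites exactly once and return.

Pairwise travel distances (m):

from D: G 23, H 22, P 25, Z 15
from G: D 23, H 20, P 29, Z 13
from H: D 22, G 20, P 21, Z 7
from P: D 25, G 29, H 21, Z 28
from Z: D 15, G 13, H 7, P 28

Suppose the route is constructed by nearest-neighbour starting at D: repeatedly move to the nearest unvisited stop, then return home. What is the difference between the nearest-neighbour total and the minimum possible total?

7 m longer than the optimal tour.

From D: Z=15, H=22, G=23, P=25 → choose Z (15).
From Z: H=7, G=13, P=28 → choose H (7).
From H: G=20, P=21 → choose G (20).
From G: P=29 → choose P (29).
NN route D → Z → H → G → P → D costs 96.
Optimal: D → G → Z → H → P → D costs 89 (by enumerating all 12 distinct tours).
Excess = 96 − 89 = 7.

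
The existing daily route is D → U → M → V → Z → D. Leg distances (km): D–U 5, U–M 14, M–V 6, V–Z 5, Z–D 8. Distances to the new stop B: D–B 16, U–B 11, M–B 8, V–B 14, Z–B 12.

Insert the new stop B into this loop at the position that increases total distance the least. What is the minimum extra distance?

Insertion cost between consecutive stops i–j is d(i,B) + d(B,j) − d(i,j):
  between D and U: 16 + 11 − 5 = 22
  between U and M: 11 + 8 − 14 = 5
  between M and V: 8 + 14 − 6 = 16
  between V and Z: 14 + 12 − 5 = 21
  between Z and D: 12 + 16 − 8 = 20
Cheapest insertion is between U and M, adding 5.
New total = 38 + 5 = 43.

+5 km — insert B between U and M.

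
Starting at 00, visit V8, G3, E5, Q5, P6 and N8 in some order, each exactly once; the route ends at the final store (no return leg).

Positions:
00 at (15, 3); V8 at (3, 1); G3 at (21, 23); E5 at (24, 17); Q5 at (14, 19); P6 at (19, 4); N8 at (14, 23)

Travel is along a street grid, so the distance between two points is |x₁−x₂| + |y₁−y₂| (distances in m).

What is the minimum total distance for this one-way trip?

There are 6! = 720 possible orderings.
00 → V8 → G3 → E5 → Q5 → P6 → N8: 14+40+9+12+20+24 = 119
00 → V8 → G3 → E5 → Q5 → N8 → P6: 14+40+9+12+4+24 = 103
00 → V8 → G3 → E5 → P6 → Q5 → N8: 14+40+9+18+20+4 = 105
00 → V8 → G3 → E5 → P6 → N8 → Q5: 14+40+9+18+24+4 = 109
00 → V8 → G3 → E5 → N8 → Q5 → P6: 14+40+9+16+4+20 = 103
00 → V8 → G3 → E5 → N8 → P6 → Q5: 14+40+9+16+24+20 = 123
00 → V8 → G3 → Q5 → E5 → P6 → N8: 14+40+11+12+18+24 = 119
00 → V8 → G3 → Q5 → E5 → N8 → P6: 14+40+11+12+16+24 = 117
… (712 more)
00 → V8 → P6 → E5 → G3 → N8 → Q5: 14+19+18+9+7+4 = 71  ← best
The minimum is 71.
One shortest path: 00 → V8 → P6 → E5 → G3 → N8 → Q5.

Minimum one-way distance = 71 m.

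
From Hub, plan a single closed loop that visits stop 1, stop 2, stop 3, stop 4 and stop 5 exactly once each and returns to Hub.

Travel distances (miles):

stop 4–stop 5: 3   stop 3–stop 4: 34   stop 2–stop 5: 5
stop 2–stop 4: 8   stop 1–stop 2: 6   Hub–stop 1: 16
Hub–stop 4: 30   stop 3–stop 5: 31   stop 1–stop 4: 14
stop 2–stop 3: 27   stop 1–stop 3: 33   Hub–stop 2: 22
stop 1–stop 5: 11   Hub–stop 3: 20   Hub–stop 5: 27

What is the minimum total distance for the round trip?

Minimum total distance: 84 miles.

There are 60 distinct closed tours to check (reversals are equivalent).
Hub → stop 1 → stop 2 → stop 3 → stop 4 → stop 5 → Hub: 16+6+27+34+3+27 = 113
Hub → stop 1 → stop 2 → stop 3 → stop 5 → stop 4 → Hub: 16+6+27+31+3+30 = 113
Hub → stop 1 → stop 2 → stop 4 → stop 3 → stop 5 → Hub: 16+6+8+34+31+27 = 122
Hub → stop 1 → stop 2 → stop 4 → stop 5 → stop 3 → Hub: 16+6+8+3+31+20 = 84
Hub → stop 1 → stop 2 → stop 5 → stop 3 → stop 4 → Hub: 16+6+5+31+34+30 = 122
Hub → stop 1 → stop 2 → stop 5 → stop 4 → stop 3 → Hub: 16+6+5+3+34+20 = 84
Hub → stop 1 → stop 3 → stop 2 → stop 4 → stop 5 → Hub: 16+33+27+8+3+27 = 114
Hub → stop 1 → stop 3 → stop 2 → stop 5 → stop 4 → Hub: 16+33+27+5+3+30 = 114
Hub → stop 1 → stop 3 → stop 4 → stop 2 → stop 5 → Hub: 16+33+34+8+5+27 = 123
Hub → stop 1 → stop 3 → stop 4 → stop 5 → stop 2 → Hub: 16+33+34+3+5+22 = 113
Hub → stop 1 → stop 3 → stop 5 → stop 2 → stop 4 → Hub: 16+33+31+5+8+30 = 123
Hub → stop 1 → stop 3 → stop 5 → stop 4 → stop 2 → Hub: 16+33+31+3+8+22 = 113
Hub → stop 1 → stop 4 → stop 2 → stop 3 → stop 5 → Hub: 16+14+8+27+31+27 = 123
Hub → stop 1 → stop 4 → stop 2 → stop 5 → stop 3 → Hub: 16+14+8+5+31+20 = 94
… (46 more)
The minimum is 84.
One optimal route: Hub → stop 1 → stop 2 → stop 4 → stop 5 → stop 3 → Hub (or its reverse).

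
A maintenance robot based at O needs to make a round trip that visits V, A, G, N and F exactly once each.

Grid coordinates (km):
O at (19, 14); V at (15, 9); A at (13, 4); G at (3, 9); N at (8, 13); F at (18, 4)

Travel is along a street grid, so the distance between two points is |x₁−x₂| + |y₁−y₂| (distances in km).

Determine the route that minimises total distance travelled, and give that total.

With 5 stops there are 5!/2 = 60 distinct round trips (a route and its reverse cost the same).
O-V-A-G-N-F-O: 9+7+15+9+19+11 = 70
O-V-A-G-F-N-O: 9+7+15+20+19+12 = 82
O-V-A-N-G-F-O: 9+7+14+9+20+11 = 70
O-V-A-N-F-G-O: 9+7+14+19+20+21 = 90
O-V-A-F-G-N-O: 9+7+5+20+9+12 = 62
O-V-A-F-N-G-O: 9+7+5+19+9+21 = 70
O-V-G-A-N-F-O: 9+12+15+14+19+11 = 80
O-V-G-A-F-N-O: 9+12+15+5+19+12 = 72
O-V-G-N-A-F-O: 9+12+9+14+5+11 = 60
O-V-G-N-F-A-O: 9+12+9+19+5+16 = 70
O-V-G-F-A-N-O: 9+12+20+5+14+12 = 72
O-V-G-F-N-A-O: 9+12+20+19+14+16 = 90
O-V-N-A-G-F-O: 9+11+14+15+20+11 = 80
O-V-N-A-F-G-O: 9+11+14+5+20+21 = 80
… (46 more)
O-N-G-V-A-F-O: 12+9+12+7+5+11 = 56  ← best
The minimum is 56.
One optimal route: O → N → G → V → A → F → O (or its reverse).

56 km — the shortest possible round trip.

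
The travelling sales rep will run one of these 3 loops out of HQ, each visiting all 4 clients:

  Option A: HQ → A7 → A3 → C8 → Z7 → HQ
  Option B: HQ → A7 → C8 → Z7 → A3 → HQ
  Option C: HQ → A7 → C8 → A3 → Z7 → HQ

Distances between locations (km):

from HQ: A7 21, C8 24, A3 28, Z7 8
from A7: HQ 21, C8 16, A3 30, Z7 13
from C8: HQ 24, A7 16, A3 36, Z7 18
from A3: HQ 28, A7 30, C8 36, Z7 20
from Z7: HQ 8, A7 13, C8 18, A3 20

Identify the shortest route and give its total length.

Shortest is Option C, total 101 km.

Option A: 21 + 30 + 36 + 18 + 8 = 113
Option B: 21 + 16 + 18 + 20 + 28 = 103
Option C: 21 + 16 + 36 + 20 + 8 = 101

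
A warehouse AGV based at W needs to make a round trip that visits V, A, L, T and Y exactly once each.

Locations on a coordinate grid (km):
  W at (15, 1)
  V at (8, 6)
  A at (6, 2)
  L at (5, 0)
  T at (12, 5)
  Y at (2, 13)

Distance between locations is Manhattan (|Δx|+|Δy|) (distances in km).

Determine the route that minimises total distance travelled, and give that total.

Minimum total distance: 54 km.

W→V→A→L→T→Y→W: 12+6+3+12+18+25 = 76
W→V→A→L→Y→T→W: 12+6+3+16+18+7 = 62
W→V→A→T→L→Y→W: 12+6+9+12+16+25 = 80
W→V→A→T→Y→L→W: 12+6+9+18+16+11 = 72
W→V→A→Y→L→T→W: 12+6+15+16+12+7 = 68
W→V→A→Y→T→L→W: 12+6+15+18+12+11 = 74
W→V→L→A→T→Y→W: 12+9+3+9+18+25 = 76
W→V→L→A→Y→T→W: 12+9+3+15+18+7 = 64
W→V→L→T→A→Y→W: 12+9+12+9+15+25 = 82
W→V→L→T→Y→A→W: 12+9+12+18+15+10 = 76
W→V→L→Y→A→T→W: 12+9+16+15+9+7 = 68
W→V→L→Y→T→A→W: 12+9+16+18+9+10 = 74
W→V→T→A→L→Y→W: 12+5+9+3+16+25 = 70
W→V→T→A→Y→L→W: 12+5+9+15+16+11 = 68
… (46 more)
W→A→L→Y→V→T→W: 10+3+16+13+5+7 = 54  ← best
The minimum is 54.
One optimal route: W → A → L → Y → V → T → W (or its reverse).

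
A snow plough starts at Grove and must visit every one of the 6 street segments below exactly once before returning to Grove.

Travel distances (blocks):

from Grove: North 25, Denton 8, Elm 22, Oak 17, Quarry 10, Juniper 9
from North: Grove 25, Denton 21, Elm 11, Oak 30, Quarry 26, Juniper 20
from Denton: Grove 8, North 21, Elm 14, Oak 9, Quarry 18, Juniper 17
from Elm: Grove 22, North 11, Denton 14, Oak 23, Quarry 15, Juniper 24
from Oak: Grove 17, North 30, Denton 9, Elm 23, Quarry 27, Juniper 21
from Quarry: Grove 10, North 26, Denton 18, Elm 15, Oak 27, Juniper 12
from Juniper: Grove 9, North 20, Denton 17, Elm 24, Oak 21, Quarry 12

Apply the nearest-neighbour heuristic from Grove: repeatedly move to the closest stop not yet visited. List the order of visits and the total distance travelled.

From Grove: distances to unvisited — Denton=8, Juniper=9, Quarry=10, Oak=17, Elm=22, North=25. Nearest is Denton (8).
From Denton: distances to unvisited — Oak=9, Elm=14, Juniper=17, Quarry=18, North=21. Nearest is Oak (9).
From Oak: distances to unvisited — Juniper=21, Elm=23, Quarry=27, North=30. Nearest is Juniper (21).
From Juniper: distances to unvisited — Quarry=12, North=20, Elm=24. Nearest is Quarry (12).
From Quarry: distances to unvisited — Elm=15, North=26. Nearest is Elm (15).
From Elm: distances to unvisited — North=11. Nearest is North (11).
Return North→Grove: 25.
Total = 8 + 9 + 21 + 12 + 15 + 11 + 25 = 101.

101 blocks along Grove → Denton → Oak → Juniper → Quarry → Elm → North → Grove.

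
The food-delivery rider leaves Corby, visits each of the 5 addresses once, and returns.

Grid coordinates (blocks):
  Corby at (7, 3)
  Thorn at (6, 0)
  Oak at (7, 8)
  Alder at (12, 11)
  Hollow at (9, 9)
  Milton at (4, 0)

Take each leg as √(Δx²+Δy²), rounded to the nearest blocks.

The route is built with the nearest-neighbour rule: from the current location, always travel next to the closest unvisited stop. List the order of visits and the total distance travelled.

At Corby the remaining stops are Thorn 3, Milton 4, Oak 5, Hollow 6, Alder 9; go to Thorn.
At Thorn the remaining stops are Milton 2, Oak 8, Hollow 9, Alder 13; go to Milton.
At Milton the remaining stops are Oak 9, Hollow 10, Alder 14; go to Oak.
At Oak the remaining stops are Hollow 2, Alder 6; go to Hollow.
At Hollow the remaining stops are Alder 4; go to Alder.
Return Alder→Corby: 9.
Total = 3 + 2 + 9 + 2 + 4 + 9 = 29.

29 blocks along Corby → Thorn → Milton → Oak → Hollow → Alder → Corby.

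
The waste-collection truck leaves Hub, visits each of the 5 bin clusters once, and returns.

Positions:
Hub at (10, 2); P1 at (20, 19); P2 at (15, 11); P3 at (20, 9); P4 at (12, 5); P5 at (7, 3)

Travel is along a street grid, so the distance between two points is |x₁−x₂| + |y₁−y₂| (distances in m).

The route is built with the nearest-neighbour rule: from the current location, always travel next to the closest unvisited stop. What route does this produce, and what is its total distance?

64 m along Hub → P5 → P4 → P2 → P3 → P1 → Hub.

At Hub the remaining stops are P5 4, P4 5, P2 14, P3 17, P1 27; go to P5.
At P5 the remaining stops are P4 7, P2 16, P3 19, P1 29; go to P4.
At P4 the remaining stops are P2 9, P3 12, P1 22; go to P2.
At P2 the remaining stops are P3 7, P1 13; go to P3.
At P3 the remaining stops are P1 10; go to P1.
Return P1→Hub: 27.
Total = 4 + 7 + 9 + 7 + 10 + 27 = 64.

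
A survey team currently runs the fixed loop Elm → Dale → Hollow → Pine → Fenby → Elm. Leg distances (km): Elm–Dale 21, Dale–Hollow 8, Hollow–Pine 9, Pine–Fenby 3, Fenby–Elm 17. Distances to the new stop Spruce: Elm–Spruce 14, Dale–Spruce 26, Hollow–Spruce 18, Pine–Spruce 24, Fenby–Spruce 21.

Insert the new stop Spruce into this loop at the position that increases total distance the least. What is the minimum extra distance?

Minimum extra distance: 18 km, inserting Spruce between Fenby and Elm.

Insertion cost between consecutive stops i–j is d(i,Spruce) + d(Spruce,j) − d(i,j):
  between Elm and Dale: 14 + 26 − 21 = 19
  between Dale and Hollow: 26 + 18 − 8 = 36
  between Hollow and Pine: 18 + 24 − 9 = 33
  between Pine and Fenby: 24 + 21 − 3 = 42
  between Fenby and Elm: 21 + 14 − 17 = 18
Cheapest insertion is between Fenby and Elm, adding 18.
New total = 58 + 18 = 76.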